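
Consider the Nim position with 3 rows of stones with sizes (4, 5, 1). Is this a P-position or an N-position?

Bitwise XOR of the heap sizes:
  100  (4)
  101  (5)
  001  (1)
  ---
  000  (0)
The nim-sum is 0, so this is a P-position: the player to move is in a losing position under optimal play.

P-position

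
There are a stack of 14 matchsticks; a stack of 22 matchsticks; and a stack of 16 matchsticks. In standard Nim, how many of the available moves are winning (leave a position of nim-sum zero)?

Bitwise XOR of the heap sizes:
  01110  (14)
  10110  (22)
  10000  (16)
  -----
  01000  (8)
The overall nim-sum is X = 8. A stack of size p has a winning move iff p XOR X < p (reduce it to p XOR X).
  14: 14 XOR 8 = 6 < 14 — winning move (to 6).
  22: 22 XOR 8 = 30 ≥ 22 — no move.
  16: 16 XOR 8 = 24 ≥ 16 — no move.
That gives 1 winning move.

1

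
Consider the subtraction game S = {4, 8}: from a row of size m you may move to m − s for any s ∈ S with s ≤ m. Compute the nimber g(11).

Build the Grundy sequence with g(k) = mex{g(k−s) : s ∈ {4, 8}, s ≤ k}:
g(0) = mex{} = 0
g(1) = mex{} = 0
g(2) = mex{} = 0
g(3) = mex{} = 0
g(4) = mex{0} = 1
g(5) = mex{0} = 1
g(6) = mex{0} = 1
g(7) = mex{0} = 1
g(8) = mex{0,1} = 2
g(9) = mex{0,1} = 2
g(10) = mex{0,1} = 2
g(11) = mex{0,1} = 2
So g(11) = 2.

2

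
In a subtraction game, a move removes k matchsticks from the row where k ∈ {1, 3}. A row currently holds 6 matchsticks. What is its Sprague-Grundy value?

0

Grundy values for subtraction set {1, 3}:
k:     0  1  2  3  4  5  6
g(k):  0  1  0  1  0  1  0
So g(6) = 0.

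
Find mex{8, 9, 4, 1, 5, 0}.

2

The values 0, 1 are all present; 2 is the first non-negative integer missing from the set.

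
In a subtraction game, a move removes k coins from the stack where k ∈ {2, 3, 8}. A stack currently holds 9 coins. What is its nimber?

2

Build the Grundy sequence with g(k) = mex{g(k−s) : s ∈ {2, 3, 8}, s ≤ k}:
g(0) = mex{} = 0
g(1) = mex{} = 0
g(2) = mex{0} = 1
g(3) = mex{0} = 1
g(4) = mex{0,1} = 2
g(5) = mex{1} = 0
g(6) = mex{1,2} = 0
g(7) = mex{0,2} = 1
g(8) = mex{0} = 1
g(9) = mex{0,1} = 2
So g(9) = 2.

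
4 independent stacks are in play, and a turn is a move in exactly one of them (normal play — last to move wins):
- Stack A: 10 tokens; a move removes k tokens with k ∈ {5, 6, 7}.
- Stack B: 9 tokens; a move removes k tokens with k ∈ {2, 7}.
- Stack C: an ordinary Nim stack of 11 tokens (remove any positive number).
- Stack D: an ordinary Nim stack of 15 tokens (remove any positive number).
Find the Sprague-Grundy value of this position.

Grundy values for stack A (subtraction set {5, 6, 7}):
k:     0  1  2  3  4  5  6  7  8  9 10
g(k):  0  0  0  0  0  1  1  1  1  1  2
So g(10) = 2.
Build the Grundy sequence for stack B with g(k) = mex{g(k−s) : s ∈ {2, 7}, s ≤ k}:
k:     0  1  2  3  4  5  6  7  8  9
g(k):  0  0  1  1  0  0  1  1  2  0
So g(9) = 0.
Stack C is a plain Nim stack of size 11, so its Grundy value is 11.
Stack D is a plain Nim stack of size 15, so its Grundy value is 15.
By the Sprague-Grundy theorem, the Grundy value of a sum of independent games is the XOR of the component values.
Combined value = 2 ⊕ 0 ⊕ 11 ⊕ 15 = 6.

6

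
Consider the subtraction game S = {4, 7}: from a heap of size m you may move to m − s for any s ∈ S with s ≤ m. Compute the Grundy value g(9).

2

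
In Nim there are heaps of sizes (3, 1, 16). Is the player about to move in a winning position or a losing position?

Winning position

Compute the nim-sum pairwise:
3 XOR 1 = 2
2 XOR 16 = 18
The nim-sum is 18 ≠ 0, so this is an N-position: the player to move can win.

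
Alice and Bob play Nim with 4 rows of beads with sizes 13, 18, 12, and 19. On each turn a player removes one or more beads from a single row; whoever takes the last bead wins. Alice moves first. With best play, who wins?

Bob wins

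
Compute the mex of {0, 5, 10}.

1

0 is in the set but 1 is not, so the mex is 1.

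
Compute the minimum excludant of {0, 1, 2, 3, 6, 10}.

4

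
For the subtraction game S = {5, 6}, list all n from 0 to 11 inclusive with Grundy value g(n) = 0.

0, 1, 2, 3, 4, 11

Compute g(0), g(1), … for moves {5, 6}:
g(0) = mex{} = 0
g(1) = mex{} = 0
g(2) = mex{} = 0
g(3) = mex{} = 0
g(4) = mex{} = 0
g(5) = mex{0} = 1
g(6) = mex{0} = 1
g(7) = mex{0} = 1
g(8) = mex{0} = 1
g(9) = mex{0} = 1
g(10) = mex{0,1} = 2
g(11) = mex{1} = 0
The P-positions (g = 0) in 0..11 are 0, 1, 2, 3, 4, 11.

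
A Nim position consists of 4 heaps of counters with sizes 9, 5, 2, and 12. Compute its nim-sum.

Compute the nim-sum pairwise:
9 XOR 5 = 12
12 XOR 2 = 14
14 XOR 12 = 2

2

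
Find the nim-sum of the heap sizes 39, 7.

Bitwise XOR of the heap sizes:
  100111  (39)
  000111  (7)
  ------
  100000  (32)

32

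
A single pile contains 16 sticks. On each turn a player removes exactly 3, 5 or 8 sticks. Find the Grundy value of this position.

Build the Grundy sequence with g(k) = mex{g(k−s) : s ∈ {3, 5, 8}, s ≤ k}:
k:     0  1  2  3  4  5  6  7  8  9 10 11 12 13 14 15 16
g(k):  0  0  0  1  1  1  2  2  2  3  3  0  0  0  1  1  1
So g(16) = 1.

1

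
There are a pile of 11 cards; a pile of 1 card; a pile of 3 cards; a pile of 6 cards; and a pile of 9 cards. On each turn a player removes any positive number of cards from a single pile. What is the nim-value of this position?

6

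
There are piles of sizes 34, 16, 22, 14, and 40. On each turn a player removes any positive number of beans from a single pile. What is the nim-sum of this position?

Nim-sum: 34 ^ 16 ^ 22 ^ 14 ^ 40 = 2.

2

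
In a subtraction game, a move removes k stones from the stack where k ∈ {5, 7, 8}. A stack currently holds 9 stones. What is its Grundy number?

1

Compute g(0), g(1), … for moves {5, 7, 8}:
k:     0  1  2  3  4  5  6  7  8  9
g(k):  0  0  0  0  0  1  1  1  1  1
So g(9) = 1.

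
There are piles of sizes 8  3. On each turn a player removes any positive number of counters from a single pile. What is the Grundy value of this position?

11

Bitwise XOR of the heap sizes:
  1000  (8)
  0011  (3)
  ----
  1011  (11)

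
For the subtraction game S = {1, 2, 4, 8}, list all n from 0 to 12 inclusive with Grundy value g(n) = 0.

0, 3, 6, 9, 12

Compute g(0), g(1), … for moves {1, 2, 4, 8}:
g(0) = mex{} = 0
g(1) = mex{0} = 1
g(2) = mex{0,1} = 2
g(3) = mex{1,2} = 0
g(4) = mex{0,2} = 1
g(5) = mex{0,1} = 2
g(6) = mex{1,2} = 0
g(7) = mex{0,2} = 1
g(8) = mex{0,1} = 2
g(9) = mex{1,2} = 0
g(10) = mex{0,2} = 1
g(11) = mex{0,1} = 2
g(12) = mex{1,2} = 0
The P-positions (g = 0) in 0..12 are 0, 3, 6, 9, 12.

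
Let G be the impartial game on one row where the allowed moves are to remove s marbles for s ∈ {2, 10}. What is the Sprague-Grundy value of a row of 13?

Grundy values for subtraction set {2, 10}:
k:     0  1  2  3  4  5  6  7  8  9 10 11 12 13
g(k):  0  0  1  1  0  0  1  1  0  0  1  1  0  0
So g(13) = 0.

0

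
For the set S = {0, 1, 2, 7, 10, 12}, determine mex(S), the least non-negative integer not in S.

The values 0, 1, 2 are all present; 3 is the first non-negative integer missing from the set.

3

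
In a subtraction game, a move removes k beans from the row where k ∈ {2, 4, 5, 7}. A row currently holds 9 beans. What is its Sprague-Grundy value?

0

Compute g(0), g(1), … for moves {2, 4, 5, 7}:
g(0) = mex{} = 0
g(1) = mex{} = 0
g(2) = mex{0} = 1
g(3) = mex{0} = 1
g(4) = mex{0,1} = 2
g(5) = mex{0,1} = 2
g(6) = mex{0,1,2} = 3
g(7) = mex{0,1,2} = 3
g(8) = mex{0,1,2,3} = 4
g(9) = mex{1,2,3} = 0
So g(9) = 0.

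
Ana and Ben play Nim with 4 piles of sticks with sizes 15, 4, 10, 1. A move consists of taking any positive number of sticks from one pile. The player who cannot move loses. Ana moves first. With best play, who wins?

Ben wins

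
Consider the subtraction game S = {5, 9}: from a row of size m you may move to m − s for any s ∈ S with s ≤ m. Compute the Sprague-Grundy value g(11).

2

Build the Grundy sequence with g(k) = mex{g(k−s) : s ∈ {5, 9}, s ≤ k}:
g(0) = mex{} = 0
g(1) = mex{} = 0
g(2) = mex{} = 0
g(3) = mex{} = 0
g(4) = mex{} = 0
g(5) = mex{0} = 1
g(6) = mex{0} = 1
g(7) = mex{0} = 1
g(8) = mex{0} = 1
g(9) = mex{0} = 1
g(10) = mex{0,1} = 2
g(11) = mex{0,1} = 2
So g(11) = 2.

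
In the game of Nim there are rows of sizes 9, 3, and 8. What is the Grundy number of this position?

Nim-sum: 9 XOR 3 XOR 8 = 2.

2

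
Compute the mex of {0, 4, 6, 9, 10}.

0 is in the set but 1 is not, so the mex is 1.

1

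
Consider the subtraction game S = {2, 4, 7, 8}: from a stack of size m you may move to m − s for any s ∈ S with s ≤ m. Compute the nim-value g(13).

Grundy values for subtraction set {2, 4, 7, 8}:
g(0) = mex{} = 0
g(1) = mex{} = 0
g(2) = mex{0} = 1
g(3) = mex{0} = 1
g(4) = mex{0,1} = 2
g(5) = mex{0,1} = 2
g(6) = mex{1,2} = 0
g(7) = mex{0,1,2} = 3
g(8) = mex{0,2} = 1
g(9) = mex{0,1,2,3} = 4
g(10) = mex{0,1} = 2
g(11) = mex{1,2,3,4} = 0
g(12) = mex{1,2} = 0
g(13) = mex{0,2,4} = 1
So g(13) = 1.

1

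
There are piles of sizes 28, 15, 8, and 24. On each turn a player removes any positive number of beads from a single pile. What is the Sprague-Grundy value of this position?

Bitwise XOR of the heap sizes:
  11100  (28)
  01111  (15)
  01000  (8)
  11000  (24)
  -----
  00011  (3)

3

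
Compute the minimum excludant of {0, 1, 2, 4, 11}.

The values 0, 1, 2 are all present; 3 is the first non-negative integer missing from the set.

3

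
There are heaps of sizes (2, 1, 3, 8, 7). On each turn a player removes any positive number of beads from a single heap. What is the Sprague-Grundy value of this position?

15

Compute the nim-sum pairwise:
2 ⊕ 1 = 3
3 ⊕ 3 = 0
0 ⊕ 8 = 8
8 ⊕ 7 = 15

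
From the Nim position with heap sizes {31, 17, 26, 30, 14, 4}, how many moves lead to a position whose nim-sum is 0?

0

Compute the nim-sum pairwise:
31 XOR 17 = 14
14 XOR 26 = 20
20 XOR 30 = 10
10 XOR 14 = 4
4 XOR 4 = 0
The nim-sum is already 0, so every move leaves a nonzero nim-sum — there are no winning moves.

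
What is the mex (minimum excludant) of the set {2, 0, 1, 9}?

The values 0, 1, 2 are all present; 3 is the first non-negative integer missing from the set.

3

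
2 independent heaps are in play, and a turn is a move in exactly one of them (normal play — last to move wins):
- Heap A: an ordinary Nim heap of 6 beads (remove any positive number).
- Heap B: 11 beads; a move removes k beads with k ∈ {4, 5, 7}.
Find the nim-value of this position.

6

Heap A is a plain Nim heap of size 6, so its Grundy value is 6.
For heap B, compute g(0), g(1), … with moves {4, 5, 7}:
k:     0  1  2  3  4  5  6  7  8  9 10 11
g(k):  0  0  0  0  1  1  1  1  2  2  2  0
So g(11) = 0.
By the Sprague-Grundy theorem, the Grundy value of a sum of independent games is the XOR of the component values.
Combined value = 6 XOR 0 = 6.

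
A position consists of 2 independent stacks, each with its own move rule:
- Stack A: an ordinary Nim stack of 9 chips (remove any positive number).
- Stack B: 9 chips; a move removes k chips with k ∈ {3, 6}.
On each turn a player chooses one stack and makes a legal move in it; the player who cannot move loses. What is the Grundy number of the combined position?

Stack A is a plain Nim stack of size 9, so its Grundy value is 9.
Grundy values for stack B (subtraction set {3, 6}):
k:     0  1  2  3  4  5  6  7  8  9
g(k):  0  0  0  1  1  1  2  2  2  0
So g(9) = 0.
By the Sprague-Grundy theorem, the Grundy value of a sum of independent games is the XOR of the component values.
Combined value = 9 XOR 0 = 9.

9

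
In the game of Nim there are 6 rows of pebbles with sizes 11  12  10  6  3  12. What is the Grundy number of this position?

Write each in binary and XOR column by column:
  1011  (11)
  1100  (12)
  1010  (10)
  0110  (6)
  0011  (3)
  1100  (12)
  ----
  0100  (4)

4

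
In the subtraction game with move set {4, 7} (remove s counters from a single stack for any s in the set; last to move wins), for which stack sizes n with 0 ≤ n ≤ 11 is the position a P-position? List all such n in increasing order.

0, 1, 2, 3, 11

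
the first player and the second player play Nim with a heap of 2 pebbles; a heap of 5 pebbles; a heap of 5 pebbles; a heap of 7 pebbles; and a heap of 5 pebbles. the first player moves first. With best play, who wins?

the second player wins

Compute the nim-sum pairwise:
2 ^ 5 = 7
7 ^ 5 = 2
2 ^ 7 = 5
5 ^ 5 = 0
The nim-sum is 0, so this is a P-position: the player to move is in a losing position under optimal play; the first player is about to move from it and so loses — the second player wins.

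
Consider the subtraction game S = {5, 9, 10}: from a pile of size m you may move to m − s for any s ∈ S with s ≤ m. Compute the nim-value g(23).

1

Compute g(0), g(1), … for moves {5, 9, 10}:
k:     0  1  2  3  4  5  6  7  8  9 10 11 12 13 14 15 16 17 18 19 20 21 22 23
g(k):  0  0  0  0  0  1  1  1  1  1  2  2  2  2  2  0  0  0  0  0  1  1  1  1
So g(23) = 1.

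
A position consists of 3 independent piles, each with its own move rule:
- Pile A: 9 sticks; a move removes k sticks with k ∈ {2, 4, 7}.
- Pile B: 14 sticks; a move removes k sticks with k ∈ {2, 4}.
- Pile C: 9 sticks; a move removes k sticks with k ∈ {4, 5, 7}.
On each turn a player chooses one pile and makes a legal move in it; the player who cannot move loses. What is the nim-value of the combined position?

3

For pile A, compute g(0), g(1), … with moves {2, 4, 7}:
g(0) = mex{} = 0
g(1) = mex{} = 0
g(2) = mex{0} = 1
g(3) = mex{0} = 1
g(4) = mex{0,1} = 2
g(5) = mex{0,1} = 2
g(6) = mex{1,2} = 0
g(7) = mex{0,1,2} = 3
g(8) = mex{0,2} = 1
g(9) = mex{1,2,3} = 0
So g(9) = 0.
For pile B, compute g(0), g(1), … with moves {2, 4}:
g(0) = mex{} = 0
g(1) = mex{} = 0
g(2) = mex{0} = 1
g(3) = mex{0} = 1
g(4) = mex{0,1} = 2
g(5) = mex{0,1} = 2
g(6) = mex{1,2} = 0
g(7) = mex{1,2} = 0
g(8) = mex{0,2} = 1
g(9) = mex{0,2} = 1
g(10) = mex{0,1} = 2
g(11) = mex{0,1} = 2
g(12) = mex{1,2} = 0
g(13) = mex{1,2} = 0
g(14) = mex{0,2} = 1
So g(14) = 1.
Grundy values for pile C (subtraction set {4, 5, 7}):
k:     0  1  2  3  4  5  6  7  8  9
g(k):  0  0  0  0  1  1  1  1  2  2
So g(9) = 2.
The value of a disjunctive sum is the nim-sum of the parts.
Combined value = 0 ⊕ 1 ⊕ 2 = 3.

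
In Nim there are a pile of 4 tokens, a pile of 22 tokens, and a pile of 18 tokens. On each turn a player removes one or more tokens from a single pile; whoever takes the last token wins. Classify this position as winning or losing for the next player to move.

Losing position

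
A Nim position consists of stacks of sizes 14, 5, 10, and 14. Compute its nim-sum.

Bitwise XOR of the heap sizes:
  1110  (14)
  0101  (5)
  1010  (10)
  1110  (14)
  ----
  1111  (15)

15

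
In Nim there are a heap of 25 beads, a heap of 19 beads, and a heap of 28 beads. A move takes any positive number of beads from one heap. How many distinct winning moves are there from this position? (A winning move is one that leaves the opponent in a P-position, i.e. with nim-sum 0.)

3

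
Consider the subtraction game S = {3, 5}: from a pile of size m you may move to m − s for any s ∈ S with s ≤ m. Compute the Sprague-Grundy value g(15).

2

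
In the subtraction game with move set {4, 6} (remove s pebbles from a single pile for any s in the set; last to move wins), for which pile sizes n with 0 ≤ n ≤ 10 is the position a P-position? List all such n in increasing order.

0, 1, 2, 3, 10

Compute g(0), g(1), … for moves {4, 6}:
g(0) = mex{} = 0
g(1) = mex{} = 0
g(2) = mex{} = 0
g(3) = mex{} = 0
g(4) = mex{0} = 1
g(5) = mex{0} = 1
g(6) = mex{0} = 1
g(7) = mex{0} = 1
g(8) = mex{0,1} = 2
g(9) = mex{0,1} = 2
g(10) = mex{1} = 0
The P-positions (g = 0) in 0..10 are 0, 1, 2, 3, 10.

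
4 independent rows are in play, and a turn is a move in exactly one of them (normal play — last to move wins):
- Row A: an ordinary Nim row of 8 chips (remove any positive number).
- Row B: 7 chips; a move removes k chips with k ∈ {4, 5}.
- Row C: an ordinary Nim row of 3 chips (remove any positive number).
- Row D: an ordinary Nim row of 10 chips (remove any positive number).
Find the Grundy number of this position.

0

Row A is a plain Nim row of size 8, so its Grundy value is 8.
For row B, compute g(0), g(1), … with moves {4, 5}:
k:     0  1  2  3  4  5  6  7
g(k):  0  0  0  0  1  1  1  1
So g(7) = 1.
Row C is a plain Nim row of size 3, so its Grundy value is 3.
Row D is a plain Nim row of size 10, so its Grundy value is 10.
The value of a disjunctive sum is the nim-sum of the parts.
Combined value = 8 XOR 1 XOR 3 XOR 10 = 0.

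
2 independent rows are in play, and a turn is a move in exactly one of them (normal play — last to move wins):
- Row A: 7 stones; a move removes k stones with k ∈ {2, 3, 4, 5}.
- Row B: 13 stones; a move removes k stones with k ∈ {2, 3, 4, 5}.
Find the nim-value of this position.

3

Grundy values for row A (subtraction set {2, 3, 4, 5}):
k:     0  1  2  3  4  5  6  7
g(k):  0  0  1  1  2  2  3  0
So g(7) = 0.
For row B, compute g(0), g(1), … with moves {2, 3, 4, 5}:
g(0) = mex{} = 0
g(1) = mex{} = 0
g(2) = mex{0} = 1
g(3) = mex{0} = 1
g(4) = mex{0,1} = 2
g(5) = mex{0,1} = 2
g(6) = mex{0,1,2} = 3
g(7) = mex{1,2} = 0
g(8) = mex{1,2,3} = 0
g(9) = mex{0,2,3} = 1
g(10) = mex{0,2,3} = 1
g(11) = mex{0,1,3} = 2
g(12) = mex{0,1} = 2
g(13) = mex{0,1,2} = 3
So g(13) = 3.
The value of a disjunctive sum is the nim-sum of the parts.
Combined value = 0 XOR 3 = 3.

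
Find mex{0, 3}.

0 is in the set but 1 is not, so the mex is 1.

1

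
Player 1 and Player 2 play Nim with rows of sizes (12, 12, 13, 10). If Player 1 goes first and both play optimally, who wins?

Player 1 wins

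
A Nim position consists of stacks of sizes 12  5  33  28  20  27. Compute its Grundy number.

In binary:
  001100  (12)
  000101  (5)
  100001  (33)
  011100  (28)
  010100  (20)
  011011  (27)
  ------
  111011  (59)

59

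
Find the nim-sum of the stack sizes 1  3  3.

Nim-sum: 1 ⊕ 3 ⊕ 3 = 1.

1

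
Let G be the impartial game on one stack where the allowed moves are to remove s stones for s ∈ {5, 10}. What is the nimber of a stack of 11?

2

Compute g(0), g(1), … for moves {5, 10}:
g(0) = mex{} = 0
g(1) = mex{} = 0
g(2) = mex{} = 0
g(3) = mex{} = 0
g(4) = mex{} = 0
g(5) = mex{0} = 1
g(6) = mex{0} = 1
g(7) = mex{0} = 1
g(8) = mex{0} = 1
g(9) = mex{0} = 1
g(10) = mex{0,1} = 2
g(11) = mex{0,1} = 2
So g(11) = 2.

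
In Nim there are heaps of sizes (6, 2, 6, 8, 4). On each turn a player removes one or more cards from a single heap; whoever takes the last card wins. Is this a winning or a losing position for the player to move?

Compute the nim-sum pairwise:
6 XOR 2 = 4
4 XOR 6 = 2
2 XOR 8 = 10
10 XOR 4 = 14
The nim-sum is 14 ≠ 0, so this is an N-position: the player to move can win.

Winning position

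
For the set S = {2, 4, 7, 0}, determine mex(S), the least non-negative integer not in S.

1

0 is in the set but 1 is not, so the mex is 1.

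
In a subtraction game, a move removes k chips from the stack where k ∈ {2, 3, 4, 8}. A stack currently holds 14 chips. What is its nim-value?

1

Build the Grundy sequence with g(k) = mex{g(k−s) : s ∈ {2, 3, 4, 8}, s ≤ k}:
k:     0  1  2  3  4  5  6  7  8  9 10 11 12 13 14
g(k):  0  0  1  1  2  2  0  0  1  1  2  2  0  0  1
So g(14) = 1.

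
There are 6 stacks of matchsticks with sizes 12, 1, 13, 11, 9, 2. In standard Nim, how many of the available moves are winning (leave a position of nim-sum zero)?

Write each in binary and XOR column by column:
  1100  (12)
  0001  (1)
  1101  (13)
  1011  (11)
  1001  (9)
  0010  (2)
  ----
  0000  (0)
The nim-sum is already 0, so every move leaves a nonzero nim-sum — there are no winning moves.

0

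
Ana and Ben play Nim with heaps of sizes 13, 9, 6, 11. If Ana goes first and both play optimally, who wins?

Compute the nim-sum pairwise:
13 ⊕ 9 = 4
4 ⊕ 6 = 2
2 ⊕ 11 = 9
The nim-sum is 9 ≠ 0, so this is an N-position: the player to move can win; Ana has a winning move.

Ana wins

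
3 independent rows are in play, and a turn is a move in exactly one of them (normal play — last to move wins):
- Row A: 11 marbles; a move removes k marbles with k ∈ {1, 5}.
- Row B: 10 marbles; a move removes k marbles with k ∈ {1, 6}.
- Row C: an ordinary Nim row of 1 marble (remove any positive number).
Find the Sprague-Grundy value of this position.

1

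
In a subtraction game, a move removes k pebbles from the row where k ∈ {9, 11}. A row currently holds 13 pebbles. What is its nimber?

1

Compute g(0), g(1), … for moves {9, 11}:
k:     0  1  2  3  4  5  6  7  8  9 10 11 12 13
g(k):  0  0  0  0  0  0  0  0  0  1  1  1  1  1
So g(13) = 1.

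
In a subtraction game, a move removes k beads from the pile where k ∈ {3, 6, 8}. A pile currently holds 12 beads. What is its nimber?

Compute g(0), g(1), … for moves {3, 6, 8}:
g(0) = mex{} = 0
g(1) = mex{} = 0
g(2) = mex{} = 0
g(3) = mex{0} = 1
g(4) = mex{0} = 1
g(5) = mex{0} = 1
g(6) = mex{0,1} = 2
g(7) = mex{0,1} = 2
g(8) = mex{0,1} = 2
g(9) = mex{0,1,2} = 3
g(10) = mex{0,1,2} = 3
g(11) = mex{1,2} = 0
g(12) = mex{1,2,3} = 0
So g(12) = 0.

0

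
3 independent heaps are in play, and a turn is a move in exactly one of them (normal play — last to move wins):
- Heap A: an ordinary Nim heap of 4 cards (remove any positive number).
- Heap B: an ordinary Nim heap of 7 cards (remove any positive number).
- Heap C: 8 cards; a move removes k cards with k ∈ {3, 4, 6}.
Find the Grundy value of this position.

1

Heap A is a plain Nim heap of size 4, so its Grundy value is 4.
Heap B is a plain Nim heap of size 7, so its Grundy value is 7.
For heap C, compute g(0), g(1), … with moves {3, 4, 6}:
k:     0  1  2  3  4  5  6  7  8
g(k):  0  0  0  1  1  1  2  2  2
So g(8) = 2.
The value of a disjunctive sum is the nim-sum of the parts.
Combined value = 4 ⊕ 7 ⊕ 2 = 1.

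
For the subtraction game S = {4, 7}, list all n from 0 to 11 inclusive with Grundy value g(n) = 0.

0, 1, 2, 3, 11

Build the Grundy sequence with g(k) = mex{g(k−s) : s ∈ {4, 7}, s ≤ k}:
k:     0  1  2  3  4  5  6  7  8  9 10 11
g(k):  0  0  0  0  1  1  1  1  2  2  2  0
The P-positions (g = 0) in 0..11 are 0, 1, 2, 3, 11.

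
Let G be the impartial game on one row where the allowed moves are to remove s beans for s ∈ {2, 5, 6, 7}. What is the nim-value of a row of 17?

2

Build the Grundy sequence with g(k) = mex{g(k−s) : s ∈ {2, 5, 6, 7}, s ≤ k}:
k:     0  1  2  3  4  5  6  7  8  9 10 11 12 13 14 15 16 17
g(k):  0  0  1  1  0  2  1  3  2  2  3  3  0  0  1  1  0  2
So g(17) = 2.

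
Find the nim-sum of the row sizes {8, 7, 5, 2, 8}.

Compute the nim-sum pairwise:
8 XOR 7 = 15
15 XOR 5 = 10
10 XOR 2 = 8
8 XOR 8 = 0

0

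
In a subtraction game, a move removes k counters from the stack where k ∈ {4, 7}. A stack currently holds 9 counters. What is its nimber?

2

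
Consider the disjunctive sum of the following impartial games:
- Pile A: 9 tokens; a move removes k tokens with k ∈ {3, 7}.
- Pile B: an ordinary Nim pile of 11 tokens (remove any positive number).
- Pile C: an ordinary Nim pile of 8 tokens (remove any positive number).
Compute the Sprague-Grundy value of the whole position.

2

Build the Grundy sequence for pile A with g(k) = mex{g(k−s) : s ∈ {3, 7}, s ≤ k}:
k:     0  1  2  3  4  5  6  7  8  9
g(k):  0  0  0  1  1  1  0  2  2  1
So g(9) = 1.
Pile B is a plain Nim pile of size 11, so its Grundy value is 11.
Pile C is a plain Nim pile of size 8, so its Grundy value is 8.
The value of a disjunctive sum is the nim-sum of the parts.
Combined value = 1 ⊕ 11 ⊕ 8 = 2.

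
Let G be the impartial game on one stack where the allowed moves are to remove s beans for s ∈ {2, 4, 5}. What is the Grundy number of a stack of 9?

Build the Grundy sequence with g(k) = mex{g(k−s) : s ∈ {2, 4, 5}, s ≤ k}:
k:     0  1  2  3  4  5  6  7  8  9
g(k):  0  0  1  1  2  2  3  0  0  1
So g(9) = 1.

1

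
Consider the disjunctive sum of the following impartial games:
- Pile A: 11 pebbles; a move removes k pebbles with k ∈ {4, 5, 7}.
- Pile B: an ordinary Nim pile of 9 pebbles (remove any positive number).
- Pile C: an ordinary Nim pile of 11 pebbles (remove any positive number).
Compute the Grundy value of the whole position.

2

For pile A, compute g(0), g(1), … with moves {4, 5, 7}:
g(0) = mex{} = 0
g(1) = mex{} = 0
g(2) = mex{} = 0
g(3) = mex{} = 0
g(4) = mex{0} = 1
g(5) = mex{0} = 1
g(6) = mex{0} = 1
g(7) = mex{0} = 1
g(8) = mex{0,1} = 2
g(9) = mex{0,1} = 2
g(10) = mex{0,1} = 2
g(11) = mex{1} = 0
So g(11) = 0.
Pile B is a plain Nim pile of size 9, so its Grundy value is 9.
Pile C is a plain Nim pile of size 11, so its Grundy value is 11.
By the Sprague-Grundy theorem, the Grundy value of a sum of independent games is the XOR of the component values.
Combined value = 0 XOR 9 XOR 11 = 2.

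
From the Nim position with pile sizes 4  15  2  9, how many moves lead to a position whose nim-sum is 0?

Compute the nim-sum pairwise:
4 ^ 15 = 11
11 ^ 2 = 9
9 ^ 9 = 0
The nim-sum is already 0, so every move leaves a nonzero nim-sum — there are no winning moves.

0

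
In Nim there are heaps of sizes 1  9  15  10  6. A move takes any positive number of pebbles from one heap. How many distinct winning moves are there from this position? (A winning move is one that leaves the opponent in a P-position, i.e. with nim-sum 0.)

3

Compute the nim-sum pairwise:
1 XOR 9 = 8
8 XOR 15 = 7
7 XOR 10 = 13
13 XOR 6 = 11
The overall nim-sum is X = 11. A heap of size p has a winning move iff p XOR X < p (reduce it to p XOR X).
  1: 1 XOR 11 = 10 ≥ 1 — no move.
  9: 9 XOR 11 = 2 < 9 — winning move (to 2).
  15: 15 XOR 11 = 4 < 15 — winning move (to 4).
  10: 10 XOR 11 = 1 < 10 — winning move (to 1).
  6: 6 XOR 11 = 13 ≥ 6 — no move.
That gives 3 winning moves.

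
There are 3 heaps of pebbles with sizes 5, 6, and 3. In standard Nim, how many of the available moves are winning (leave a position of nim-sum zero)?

0

Compute the nim-sum pairwise:
5 XOR 6 = 3
3 XOR 3 = 0
The nim-sum is already 0, so every move leaves a nonzero nim-sum — there are no winning moves.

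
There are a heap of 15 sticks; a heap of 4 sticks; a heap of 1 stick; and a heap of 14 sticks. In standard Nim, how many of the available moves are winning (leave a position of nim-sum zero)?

Compute the nim-sum pairwise:
15 XOR 4 = 11
11 XOR 1 = 10
10 XOR 14 = 4
The overall nim-sum is X = 4. A heap of size p has a winning move iff p XOR X < p (reduce it to p XOR X).
  15: 15 XOR 4 = 11 < 15 — winning move (to 11).
  4: 4 XOR 4 = 0 < 4 — winning move (to 0).
  1: 1 XOR 4 = 5 ≥ 1 — no move.
  14: 14 XOR 4 = 10 < 14 — winning move (to 10).
That gives 3 winning moves.

3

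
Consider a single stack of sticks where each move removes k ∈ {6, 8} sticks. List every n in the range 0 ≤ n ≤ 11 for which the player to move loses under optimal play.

0, 1, 2, 3, 4, 5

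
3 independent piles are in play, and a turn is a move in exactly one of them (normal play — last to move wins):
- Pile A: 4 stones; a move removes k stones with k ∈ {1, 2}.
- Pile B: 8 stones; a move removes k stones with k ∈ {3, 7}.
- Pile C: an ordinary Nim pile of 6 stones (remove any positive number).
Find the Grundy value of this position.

5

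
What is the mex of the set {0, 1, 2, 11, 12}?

The values 0, 1, 2 are all present; 3 is the first non-negative integer missing from the set.

3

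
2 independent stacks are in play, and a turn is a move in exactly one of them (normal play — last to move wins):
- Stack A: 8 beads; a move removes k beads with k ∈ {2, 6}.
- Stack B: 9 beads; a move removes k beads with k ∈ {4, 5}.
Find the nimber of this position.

0

Grundy values for stack A (subtraction set {2, 6}):
g(0) = mex{} = 0
g(1) = mex{} = 0
g(2) = mex{0} = 1
g(3) = mex{0} = 1
g(4) = mex{1} = 0
g(5) = mex{1} = 0
g(6) = mex{0} = 1
g(7) = mex{0} = 1
g(8) = mex{1} = 0
So g(8) = 0.
Build the Grundy sequence for stack B with g(k) = mex{g(k−s) : s ∈ {4, 5}, s ≤ k}:
k:     0  1  2  3  4  5  6  7  8  9
g(k):  0  0  0  0  1  1  1  1  2  0
So g(9) = 0.
The value of a disjunctive sum is the nim-sum of the parts.
Combined value = 0 ⊕ 0 = 0.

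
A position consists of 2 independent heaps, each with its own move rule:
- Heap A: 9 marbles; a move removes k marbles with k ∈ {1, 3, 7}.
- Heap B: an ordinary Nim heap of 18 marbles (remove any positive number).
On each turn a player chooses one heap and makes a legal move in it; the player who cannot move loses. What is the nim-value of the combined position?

For heap A, compute g(0), g(1), … with moves {1, 3, 7}:
g(0) = mex{} = 0
g(1) = mex{0} = 1
g(2) = mex{1} = 0
g(3) = mex{0} = 1
g(4) = mex{1} = 0
g(5) = mex{0} = 1
g(6) = mex{1} = 0
g(7) = mex{0} = 1
g(8) = mex{1} = 0
g(9) = mex{0} = 1
So g(9) = 1.
Heap B is a plain Nim heap of size 18, so its Grundy value is 18.
By the Sprague-Grundy theorem, the Grundy value of a sum of independent games is the XOR of the component values.
Combined value = 1 ⊕ 18 = 19.

19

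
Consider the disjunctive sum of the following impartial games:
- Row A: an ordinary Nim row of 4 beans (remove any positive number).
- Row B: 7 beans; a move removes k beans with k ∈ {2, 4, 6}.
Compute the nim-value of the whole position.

Row A is a plain Nim row of size 4, so its Grundy value is 4.
For row B, compute g(0), g(1), … with moves {2, 4, 6}:
g(0) = mex{} = 0
g(1) = mex{} = 0
g(2) = mex{0} = 1
g(3) = mex{0} = 1
g(4) = mex{0,1} = 2
g(5) = mex{0,1} = 2
g(6) = mex{0,1,2} = 3
g(7) = mex{0,1,2} = 3
So g(7) = 3.
By the Sprague-Grundy theorem, the Grundy value of a sum of independent games is the XOR of the component values.
Combined value = 4 ⊕ 3 = 7.

7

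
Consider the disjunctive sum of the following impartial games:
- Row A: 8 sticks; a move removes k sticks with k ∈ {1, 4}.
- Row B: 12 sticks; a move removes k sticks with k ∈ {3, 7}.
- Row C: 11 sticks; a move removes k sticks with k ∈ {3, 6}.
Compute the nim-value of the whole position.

1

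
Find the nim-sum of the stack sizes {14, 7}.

Nim-sum: 14 XOR 7 = 9.

9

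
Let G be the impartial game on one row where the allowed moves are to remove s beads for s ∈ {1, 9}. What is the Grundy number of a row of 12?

Compute g(0), g(1), … for moves {1, 9}:
g(0) = mex{} = 0
g(1) = mex{0} = 1
g(2) = mex{1} = 0
g(3) = mex{0} = 1
g(4) = mex{1} = 0
g(5) = mex{0} = 1
g(6) = mex{1} = 0
g(7) = mex{0} = 1
g(8) = mex{1} = 0
g(9) = mex{0} = 1
g(10) = mex{1} = 0
g(11) = mex{0} = 1
g(12) = mex{1} = 0
So g(12) = 0.

0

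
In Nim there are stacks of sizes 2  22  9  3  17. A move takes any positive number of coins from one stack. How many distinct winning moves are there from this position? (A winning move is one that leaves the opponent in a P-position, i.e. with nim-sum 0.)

1

Compute the nim-sum pairwise:
2 ⊕ 22 = 20
20 ⊕ 9 = 29
29 ⊕ 3 = 30
30 ⊕ 17 = 15
The overall nim-sum is X = 15. A stack of size p has a winning move iff p XOR X < p (reduce it to p XOR X).
  2: 2 XOR 15 = 13 ≥ 2 — no move.
  22: 22 XOR 15 = 25 ≥ 22 — no move.
  9: 9 XOR 15 = 6 < 9 — winning move (to 6).
  3: 3 XOR 15 = 12 ≥ 3 — no move.
  17: 17 XOR 15 = 30 ≥ 17 — no move.
That gives 1 winning move.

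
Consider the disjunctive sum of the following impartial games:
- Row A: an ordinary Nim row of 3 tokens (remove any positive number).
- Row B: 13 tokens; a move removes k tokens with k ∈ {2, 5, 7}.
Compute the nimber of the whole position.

3

Row A is a plain Nim row of size 3, so its Grundy value is 3.
For row B, compute g(0), g(1), … with moves {2, 5, 7}:
k:     0  1  2  3  4  5  6  7  8  9 10 11 12 13
g(k):  0  0  1  1  0  2  1  3  2  2  0  3  1  0
So g(13) = 0.
By the Sprague-Grundy theorem, the Grundy value of a sum of independent games is the XOR of the component values.
Combined value = 3 ⊕ 0 = 3.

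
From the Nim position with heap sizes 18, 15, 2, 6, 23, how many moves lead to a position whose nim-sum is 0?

Nim-sum: 18 ^ 15 ^ 2 ^ 6 ^ 23 = 14.
The overall nim-sum is X = 14. A heap of size p has a winning move iff p XOR X < p (reduce it to p XOR X).
  18: 18 XOR 14 = 28 ≥ 18 — no move.
  15: 15 XOR 14 = 1 < 15 — winning move (to 1).
  2: 2 XOR 14 = 12 ≥ 2 — no move.
  6: 6 XOR 14 = 8 ≥ 6 — no move.
  23: 23 XOR 14 = 25 ≥ 23 — no move.
That gives 1 winning move.

1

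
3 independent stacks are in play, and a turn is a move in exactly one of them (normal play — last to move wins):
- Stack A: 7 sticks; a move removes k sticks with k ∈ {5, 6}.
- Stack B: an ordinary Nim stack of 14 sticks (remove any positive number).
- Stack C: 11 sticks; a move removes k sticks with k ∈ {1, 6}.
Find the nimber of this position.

Build the Grundy sequence for stack A with g(k) = mex{g(k−s) : s ∈ {5, 6}, s ≤ k}:
g(0) = mex{} = 0
g(1) = mex{} = 0
g(2) = mex{} = 0
g(3) = mex{} = 0
g(4) = mex{} = 0
g(5) = mex{0} = 1
g(6) = mex{0} = 1
g(7) = mex{0} = 1
So g(7) = 1.
Stack B is a plain Nim stack of size 14, so its Grundy value is 14.
For stack C, compute g(0), g(1), … with moves {1, 6}:
k:     0  1  2  3  4  5  6  7  8  9 10 11
g(k):  0  1  0  1  0  1  2  0  1  0  1  0
So g(11) = 0.
By the Sprague-Grundy theorem, the Grundy value of a sum of independent games is the XOR of the component values.
Combined value = 1 XOR 14 XOR 0 = 15.

15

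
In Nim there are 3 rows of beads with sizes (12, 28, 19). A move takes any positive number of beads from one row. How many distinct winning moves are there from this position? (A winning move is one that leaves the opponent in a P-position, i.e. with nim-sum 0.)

Nim-sum: 12 XOR 28 XOR 19 = 3.
The overall nim-sum is X = 3. A row of size p has a winning move iff p XOR X < p (reduce it to p XOR X).
  12: 12 XOR 3 = 15 ≥ 12 — no move.
  28: 28 XOR 3 = 31 ≥ 28 — no move.
  19: 19 XOR 3 = 16 < 19 — winning move (to 16).
That gives 1 winning move.

1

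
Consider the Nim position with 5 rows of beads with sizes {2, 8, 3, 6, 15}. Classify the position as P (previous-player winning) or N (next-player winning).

In binary:
  0010  (2)
  1000  (8)
  0011  (3)
  0110  (6)
  1111  (15)
  ----
  0000  (0)
The nim-sum is 0, so this is a P-position: the player to move is in a losing position under optimal play.

P-position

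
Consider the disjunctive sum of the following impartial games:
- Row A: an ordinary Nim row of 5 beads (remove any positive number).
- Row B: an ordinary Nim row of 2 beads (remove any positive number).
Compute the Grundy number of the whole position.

7

Row A is a plain Nim row of size 5, so its Grundy value is 5.
Row B is a plain Nim row of size 2, so its Grundy value is 2.
The value of a disjunctive sum is the nim-sum of the parts.
Combined value = 5 XOR 2 = 7.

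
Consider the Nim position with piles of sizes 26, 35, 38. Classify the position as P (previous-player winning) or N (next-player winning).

N-position

Compute the nim-sum pairwise:
26 ⊕ 35 = 57
57 ⊕ 38 = 31
The nim-sum is 31 ≠ 0, so this is an N-position: the player to move can win.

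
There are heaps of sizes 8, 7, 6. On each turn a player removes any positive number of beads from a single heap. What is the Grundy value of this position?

Compute the nim-sum pairwise:
8 ^ 7 = 15
15 ^ 6 = 9

9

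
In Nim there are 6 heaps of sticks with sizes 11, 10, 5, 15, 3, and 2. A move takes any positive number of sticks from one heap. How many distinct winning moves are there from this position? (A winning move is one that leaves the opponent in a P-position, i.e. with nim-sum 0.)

3

Compute the nim-sum pairwise:
11 ^ 10 = 1
1 ^ 5 = 4
4 ^ 15 = 11
11 ^ 3 = 8
8 ^ 2 = 10
The overall nim-sum is X = 10. A heap of size p has a winning move iff p XOR X < p (reduce it to p XOR X).
  11: 11 XOR 10 = 1 < 11 — winning move (to 1).
  10: 10 XOR 10 = 0 < 10 — winning move (to 0).
  5: 5 XOR 10 = 15 ≥ 5 — no move.
  15: 15 XOR 10 = 5 < 15 — winning move (to 5).
  3: 3 XOR 10 = 9 ≥ 3 — no move.
  2: 2 XOR 10 = 8 ≥ 2 — no move.
That gives 3 winning moves.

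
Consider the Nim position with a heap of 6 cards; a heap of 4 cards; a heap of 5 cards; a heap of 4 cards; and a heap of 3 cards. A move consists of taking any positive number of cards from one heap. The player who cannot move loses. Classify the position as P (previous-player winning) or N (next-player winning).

Compute the nim-sum pairwise:
6 ⊕ 4 = 2
2 ⊕ 5 = 7
7 ⊕ 4 = 3
3 ⊕ 3 = 0
The nim-sum is 0, so this is a P-position: the player to move is in a losing position under optimal play.

P-position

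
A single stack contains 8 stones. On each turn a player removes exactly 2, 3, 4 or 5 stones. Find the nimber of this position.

0

Compute g(0), g(1), … for moves {2, 3, 4, 5}:
k:     0  1  2  3  4  5  6  7  8
g(k):  0  0  1  1  2  2  3  0  0
So g(8) = 0.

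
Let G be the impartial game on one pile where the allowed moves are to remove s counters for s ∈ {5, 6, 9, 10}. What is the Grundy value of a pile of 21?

Compute g(0), g(1), … for moves {5, 6, 9, 10}:
k:     0  1  2  3  4  5  6  7  8  9 10 11 12 13 14 15 16 17 18 19 20 21
g(k):  0  0  0  0  0  1  1  1  1  1  2  2  2  2  2  0  0  0  0  0  1  1
So g(21) = 1.

1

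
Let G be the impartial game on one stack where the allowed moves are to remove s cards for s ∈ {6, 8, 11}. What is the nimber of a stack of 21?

Grundy values for subtraction set {6, 8, 11}:
k:     0  1  2  3  4  5  6  7  8  9 10 11 12 13 14 15 16 17 18 19 20 21
g(k):  0  0  0  0  0  0  1  1  1  1  1  1  2  2  2  2  2  0  0  0  0  0
So g(21) = 0.

0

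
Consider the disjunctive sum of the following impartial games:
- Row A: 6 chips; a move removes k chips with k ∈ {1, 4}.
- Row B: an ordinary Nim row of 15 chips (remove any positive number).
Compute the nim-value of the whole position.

For row A, compute g(0), g(1), … with moves {1, 4}:
g(0) = mex{} = 0
g(1) = mex{0} = 1
g(2) = mex{1} = 0
g(3) = mex{0} = 1
g(4) = mex{0,1} = 2
g(5) = mex{1,2} = 0
g(6) = mex{0} = 1
So g(6) = 1.
Row B is a plain Nim row of size 15, so its Grundy value is 15.
The value of a disjunctive sum is the nim-sum of the parts.
Combined value = 1 XOR 15 = 14.

14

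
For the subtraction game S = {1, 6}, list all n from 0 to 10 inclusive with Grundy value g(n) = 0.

Compute g(0), g(1), … for moves {1, 6}:
k:     0  1  2  3  4  5  6  7  8  9 10
g(k):  0  1  0  1  0  1  2  0  1  0  1
The P-positions (g = 0) in 0..10 are 0, 2, 4, 7, 9.

0, 2, 4, 7, 9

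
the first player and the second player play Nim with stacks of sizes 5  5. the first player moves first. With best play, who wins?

the second player wins

In binary:
  101  (5)
  101  (5)
  ---
  000  (0)
The nim-sum is 0, so this is a P-position: the player to move is in a losing position under optimal play; the first player is about to move from it and so loses — the second player wins.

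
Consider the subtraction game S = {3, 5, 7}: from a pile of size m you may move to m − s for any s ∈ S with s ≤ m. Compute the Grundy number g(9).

3

Grundy values for subtraction set {3, 5, 7}:
k:     0  1  2  3  4  5  6  7  8  9
g(k):  0  0  0  1  1  1  2  2  2  3
So g(9) = 3.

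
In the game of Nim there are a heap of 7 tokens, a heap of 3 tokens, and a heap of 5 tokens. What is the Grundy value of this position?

Compute the nim-sum pairwise:
7 ^ 3 = 4
4 ^ 5 = 1

1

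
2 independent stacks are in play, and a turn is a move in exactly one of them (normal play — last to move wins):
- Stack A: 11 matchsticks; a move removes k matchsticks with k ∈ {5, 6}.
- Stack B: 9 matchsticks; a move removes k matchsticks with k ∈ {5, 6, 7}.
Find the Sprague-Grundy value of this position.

For stack A, compute g(0), g(1), … with moves {5, 6}:
k:     0  1  2  3  4  5  6  7  8  9 10 11
g(k):  0  0  0  0  0  1  1  1  1  1  2  0
So g(11) = 0.
Grundy values for stack B (subtraction set {5, 6, 7}):
k:     0  1  2  3  4  5  6  7  8  9
g(k):  0  0  0  0  0  1  1  1  1  1
So g(9) = 1.
By the Sprague-Grundy theorem, the Grundy value of a sum of independent games is the XOR of the component values.
Combined value = 0 XOR 1 = 1.

1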